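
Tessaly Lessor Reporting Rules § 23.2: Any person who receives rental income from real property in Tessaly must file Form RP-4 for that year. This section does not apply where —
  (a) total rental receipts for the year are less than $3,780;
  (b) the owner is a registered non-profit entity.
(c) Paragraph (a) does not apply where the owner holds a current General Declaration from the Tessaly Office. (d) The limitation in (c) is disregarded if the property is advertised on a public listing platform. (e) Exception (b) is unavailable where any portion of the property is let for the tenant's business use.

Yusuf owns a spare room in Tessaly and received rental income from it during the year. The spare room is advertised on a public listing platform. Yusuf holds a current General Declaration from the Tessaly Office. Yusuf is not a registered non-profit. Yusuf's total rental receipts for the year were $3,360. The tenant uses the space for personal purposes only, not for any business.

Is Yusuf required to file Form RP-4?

Exception (a) is satisfied on its face — total rental receipts for the year are $3,360, less than the $3,780 limit. Applying paragraphs (c)–(d): (c) is triggered (a current General Declaration is held), but is displaced by (d): (d) is engaged — the property is publicly advertised. Exception (a) stands.
Exception (b) requires that the owner is a registered non-profit entity; but Yusuf is not a registered non-profit, so (b) is unavailable.

No — exception (a) applies; Yusuf is not required to file Form RP-4.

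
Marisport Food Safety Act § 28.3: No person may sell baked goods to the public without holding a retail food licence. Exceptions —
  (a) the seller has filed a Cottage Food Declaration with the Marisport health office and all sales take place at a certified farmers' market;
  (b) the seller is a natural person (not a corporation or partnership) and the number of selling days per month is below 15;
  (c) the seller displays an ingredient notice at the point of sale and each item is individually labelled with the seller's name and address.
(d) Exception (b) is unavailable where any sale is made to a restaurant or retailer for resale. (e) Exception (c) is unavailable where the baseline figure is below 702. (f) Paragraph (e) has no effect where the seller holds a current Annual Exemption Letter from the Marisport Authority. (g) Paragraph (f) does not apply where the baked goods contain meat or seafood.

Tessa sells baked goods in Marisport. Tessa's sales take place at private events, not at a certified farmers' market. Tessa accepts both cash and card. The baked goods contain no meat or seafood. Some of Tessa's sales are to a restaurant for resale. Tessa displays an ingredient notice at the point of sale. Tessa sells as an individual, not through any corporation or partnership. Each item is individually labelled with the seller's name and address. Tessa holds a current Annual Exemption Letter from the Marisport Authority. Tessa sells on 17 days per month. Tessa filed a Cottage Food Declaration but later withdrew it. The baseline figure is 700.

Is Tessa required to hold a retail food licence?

No — exception (c) applies; Tessa is not required to hold a retail food licence.

Exception (a) does not apply: the Cottage Food Declaration was withdrawn.
Exception (b) does not apply: the number of selling days per month is 17, not below 15.
Exception (c) is satisfied on its face — an ingredient notice is displayed; items are individually labelled. Under paragraphs (e)–(g): (e) would limit (c) — the baseline figure is 700, below the 702 limit — but (f) sets (e) aside: (f) operates against (e): a current Annual Exemption Letter is held. (g) is not engaged (the baked goods contain no meat or seafood), so (f) stands. (c) remains available.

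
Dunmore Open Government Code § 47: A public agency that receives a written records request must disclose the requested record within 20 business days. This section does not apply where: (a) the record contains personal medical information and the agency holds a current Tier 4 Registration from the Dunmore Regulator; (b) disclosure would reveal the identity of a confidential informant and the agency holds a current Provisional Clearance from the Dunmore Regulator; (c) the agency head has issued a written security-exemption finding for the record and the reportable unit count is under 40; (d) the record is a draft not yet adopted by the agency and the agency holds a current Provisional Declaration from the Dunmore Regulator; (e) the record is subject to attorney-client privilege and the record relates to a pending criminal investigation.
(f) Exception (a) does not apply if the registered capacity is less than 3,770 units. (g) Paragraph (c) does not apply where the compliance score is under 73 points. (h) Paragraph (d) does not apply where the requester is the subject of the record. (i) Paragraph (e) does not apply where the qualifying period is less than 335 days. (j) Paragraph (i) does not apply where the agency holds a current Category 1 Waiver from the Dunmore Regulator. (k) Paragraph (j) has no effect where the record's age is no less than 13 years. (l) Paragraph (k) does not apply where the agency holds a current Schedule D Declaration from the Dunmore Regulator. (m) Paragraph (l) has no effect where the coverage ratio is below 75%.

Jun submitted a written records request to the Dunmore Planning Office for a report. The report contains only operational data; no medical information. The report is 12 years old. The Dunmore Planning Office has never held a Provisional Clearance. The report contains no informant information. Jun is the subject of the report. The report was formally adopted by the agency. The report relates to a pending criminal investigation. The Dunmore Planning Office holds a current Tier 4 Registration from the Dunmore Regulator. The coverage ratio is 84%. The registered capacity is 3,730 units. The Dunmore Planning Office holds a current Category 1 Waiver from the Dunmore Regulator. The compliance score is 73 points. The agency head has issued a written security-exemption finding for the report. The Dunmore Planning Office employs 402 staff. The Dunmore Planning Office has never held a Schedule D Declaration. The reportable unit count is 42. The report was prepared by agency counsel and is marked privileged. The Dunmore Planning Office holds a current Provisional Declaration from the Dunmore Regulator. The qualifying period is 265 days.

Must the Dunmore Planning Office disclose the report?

No — exception (e) applies; the Dunmore Planning Office is not required to disclose the report.

Exception (a) fails — the report contains only operational data.
Exception (b) does not apply: the report contains no informant information.
Exception (c) requires that the reportable unit count is under 40; but the reportable unit count is 42, not under 40, so (c) is unavailable.
Exception (d) requires that the record is a draft not yet adopted by the agency; but the report has been formally adopted, so (d) is unavailable.
Exception (e) is satisfied on its face — the report is privileged; the report relates to a pending investigation. As to paragraphs (i)–(m): (i) would limit (e) — the qualifying period is 265 days, less than the 335 days limit — but (j) sets (i) aside: (j) operates against (i): a current Category 1 Waiver is held. (k) is not engaged (the record's age is 12 years, short of 13 years), so (j) stands. (e) remains available.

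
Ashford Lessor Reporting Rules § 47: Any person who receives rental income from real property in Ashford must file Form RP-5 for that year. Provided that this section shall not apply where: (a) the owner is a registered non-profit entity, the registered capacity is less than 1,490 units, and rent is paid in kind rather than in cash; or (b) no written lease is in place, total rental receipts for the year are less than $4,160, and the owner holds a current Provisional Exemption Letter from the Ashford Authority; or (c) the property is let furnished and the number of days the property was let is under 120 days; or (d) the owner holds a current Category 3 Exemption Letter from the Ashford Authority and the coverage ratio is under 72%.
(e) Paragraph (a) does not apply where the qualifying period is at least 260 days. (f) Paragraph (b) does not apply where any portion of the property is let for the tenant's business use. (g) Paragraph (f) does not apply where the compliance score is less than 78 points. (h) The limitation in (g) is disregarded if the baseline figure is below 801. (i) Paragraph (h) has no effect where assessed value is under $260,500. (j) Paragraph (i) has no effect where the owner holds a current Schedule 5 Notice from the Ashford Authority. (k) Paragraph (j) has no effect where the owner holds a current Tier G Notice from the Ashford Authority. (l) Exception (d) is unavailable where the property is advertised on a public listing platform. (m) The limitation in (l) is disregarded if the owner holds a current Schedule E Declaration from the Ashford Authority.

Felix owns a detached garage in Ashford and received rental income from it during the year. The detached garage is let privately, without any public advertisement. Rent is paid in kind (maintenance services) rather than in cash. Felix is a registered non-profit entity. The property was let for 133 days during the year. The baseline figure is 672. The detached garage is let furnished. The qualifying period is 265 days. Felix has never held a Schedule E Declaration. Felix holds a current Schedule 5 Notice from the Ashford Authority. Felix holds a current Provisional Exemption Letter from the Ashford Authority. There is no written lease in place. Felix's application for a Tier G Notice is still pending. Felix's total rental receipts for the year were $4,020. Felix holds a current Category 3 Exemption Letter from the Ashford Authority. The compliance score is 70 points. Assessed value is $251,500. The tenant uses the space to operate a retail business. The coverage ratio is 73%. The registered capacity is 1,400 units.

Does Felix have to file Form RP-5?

Yes — Felix must file Form RP-5.

All of (a)'s requirements are met (Felix is a registered non-profit; the registered capacity is 1,400 units, less than the 1,490 units limit; rent is paid in kind). However, paragraph (e) must be considered: (e) is engaged — the qualifying period is 265 days, meeting the 260 days threshold. So (a) is unavailable.
Exception (b): there is no written lease; total rental receipts for the year are $4,020, less than the $4,160 limit; a current Provisional Exemption Letter is held — every condition holds. However, paragraphs (f)–(k) must be considered: (f) applies — the space is let for business use. (g) applies (the compliance score is 70 points, less than the 78 points limit), but yields to (h): (h) operates against (g): the baseline figure is 672, below the 801 limit. (i) would limit (h) — assessed value is $251,500, under the $260,500 limit — but (j) sets (i) aside: (j) applies — a current Schedule 5 Notice is held. (k) does not operate here (there is no Tier G Notice in force), so (j) stands. So (b) is unavailable.
Exception (c) requires that the number of days the property was let is under 120 days; but the number of days the property was let is 133 days, not under 120 days, so (c) is unavailable.
Exception (d) fails — the coverage ratio is 73%, not under 72%.
Every exception is unavailable, so the rule governs.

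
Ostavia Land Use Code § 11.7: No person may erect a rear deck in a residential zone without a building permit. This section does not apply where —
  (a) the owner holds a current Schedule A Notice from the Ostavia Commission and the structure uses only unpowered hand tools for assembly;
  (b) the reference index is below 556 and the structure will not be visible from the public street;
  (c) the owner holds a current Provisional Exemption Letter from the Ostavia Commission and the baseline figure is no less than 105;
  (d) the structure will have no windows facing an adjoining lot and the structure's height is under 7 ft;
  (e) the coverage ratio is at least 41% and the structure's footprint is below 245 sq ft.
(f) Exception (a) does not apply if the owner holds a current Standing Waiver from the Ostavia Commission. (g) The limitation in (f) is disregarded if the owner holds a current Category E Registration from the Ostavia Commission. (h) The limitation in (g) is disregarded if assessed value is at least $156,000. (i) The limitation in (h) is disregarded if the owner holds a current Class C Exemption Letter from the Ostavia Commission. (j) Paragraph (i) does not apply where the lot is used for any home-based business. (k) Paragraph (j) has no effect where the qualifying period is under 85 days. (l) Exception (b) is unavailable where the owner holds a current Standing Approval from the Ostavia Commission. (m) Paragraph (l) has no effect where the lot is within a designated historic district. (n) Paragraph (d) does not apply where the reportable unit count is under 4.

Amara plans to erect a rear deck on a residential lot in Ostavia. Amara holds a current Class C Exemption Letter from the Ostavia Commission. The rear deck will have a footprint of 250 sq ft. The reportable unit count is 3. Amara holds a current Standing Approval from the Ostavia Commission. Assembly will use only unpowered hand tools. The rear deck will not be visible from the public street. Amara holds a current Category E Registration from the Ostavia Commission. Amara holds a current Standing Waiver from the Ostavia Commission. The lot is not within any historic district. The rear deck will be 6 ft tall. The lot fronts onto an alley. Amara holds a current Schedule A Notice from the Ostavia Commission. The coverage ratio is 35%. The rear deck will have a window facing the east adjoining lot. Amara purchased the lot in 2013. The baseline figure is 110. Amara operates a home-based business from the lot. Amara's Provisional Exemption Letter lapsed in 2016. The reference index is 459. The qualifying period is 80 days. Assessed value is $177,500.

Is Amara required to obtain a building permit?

Exception (a): a current Schedule A Notice is held; assembly uses only hand tools — every condition holds. Applying paragraphs (f)–(k): (f) applies (a current Standing Waiver is held), but is displaced by (g): (g) applies — a current Category E Registration is held. (h) is engaged (assessed value is $177,500, meeting the $156,000 threshold), but is overridden by (i): (i) is engaged — a current Class C Exemption Letter is held. (j) is triggered (a home-based business operates on the lot), but is overridden by (k): (k) applies — the qualifying period is 80 days, under the 85 days limit. Exception (a) stands.
All of (b)'s requirements are met (the reference index is 459, below the 556 limit; the structure will not be visible from the street). Turning to paragraphs (l)–(m): (l) operates against (b): a current Standing Approval is held. (m), which would lift (l), does not operate here — the lot is not in a historic district. Exception (b) does not apply.
Exception (c) requires that the owner holds a current Provisional Exemption Letter from the Ostavia Commission; but the Provisional Exemption Letter is not current, so (c) is unavailable.
Exception (d) fails — a window faces an adjoining lot.
Exception (e) requires that the coverage ratio is at least 41%; but the coverage ratio is 35%, short of 41%, so (e) is unavailable.

No — exception (a) applies; Amara does not need a building permit.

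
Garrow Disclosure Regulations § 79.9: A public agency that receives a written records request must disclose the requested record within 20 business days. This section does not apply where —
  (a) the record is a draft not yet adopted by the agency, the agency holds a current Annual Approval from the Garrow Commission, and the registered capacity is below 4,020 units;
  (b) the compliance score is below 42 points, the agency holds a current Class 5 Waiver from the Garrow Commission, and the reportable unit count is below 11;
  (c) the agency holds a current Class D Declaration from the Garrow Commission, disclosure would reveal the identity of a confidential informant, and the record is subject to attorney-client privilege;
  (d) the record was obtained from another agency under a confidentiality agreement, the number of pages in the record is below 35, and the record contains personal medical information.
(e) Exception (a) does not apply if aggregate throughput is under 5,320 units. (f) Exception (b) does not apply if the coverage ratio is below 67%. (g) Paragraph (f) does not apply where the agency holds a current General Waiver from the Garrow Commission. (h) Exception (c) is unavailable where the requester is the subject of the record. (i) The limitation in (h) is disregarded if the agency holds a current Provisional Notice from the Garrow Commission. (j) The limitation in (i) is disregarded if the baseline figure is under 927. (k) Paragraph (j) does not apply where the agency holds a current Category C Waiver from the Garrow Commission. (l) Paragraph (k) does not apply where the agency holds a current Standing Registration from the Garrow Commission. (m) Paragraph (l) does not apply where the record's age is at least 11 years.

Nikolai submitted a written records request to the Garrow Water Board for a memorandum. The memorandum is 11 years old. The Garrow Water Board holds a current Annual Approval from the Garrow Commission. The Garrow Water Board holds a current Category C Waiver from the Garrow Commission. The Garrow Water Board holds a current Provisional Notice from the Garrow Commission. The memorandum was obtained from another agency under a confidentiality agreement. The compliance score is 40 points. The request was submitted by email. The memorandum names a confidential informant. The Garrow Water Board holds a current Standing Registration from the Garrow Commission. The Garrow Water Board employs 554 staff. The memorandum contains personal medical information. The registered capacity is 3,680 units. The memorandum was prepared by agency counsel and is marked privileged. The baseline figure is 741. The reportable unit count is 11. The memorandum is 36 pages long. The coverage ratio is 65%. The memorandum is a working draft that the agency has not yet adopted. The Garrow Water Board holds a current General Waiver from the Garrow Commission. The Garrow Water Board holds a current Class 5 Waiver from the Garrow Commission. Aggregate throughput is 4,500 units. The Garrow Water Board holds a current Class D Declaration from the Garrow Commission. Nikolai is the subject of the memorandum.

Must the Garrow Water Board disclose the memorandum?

No — exception (c) applies; the Garrow Water Board is not required to disclose the memorandum.

Exception (a)'s conditions are all satisfied: the memorandum is an unadopted draft; a current Annual Approval is held; the registered capacity is 3,680 units, below the 4,020 units limit. But: (e) is engaged — aggregate throughput is 4,500 units, under the 5,320 units limit. (a) is therefore removed.
Exception (b) does not apply: the reportable unit count is 11, not below 11.
Exception (c)'s conditions are all satisfied: a current Class D Declaration is held; the memorandum names a confidential informant; the memorandum is privileged. As to paragraphs (h)–(m): (h) would limit (c) — Nikolai is the subject of the memorandum — but (i) sets (h) aside: (i) operates against (h): a current Provisional Notice is held. (j) is triggered (the baseline figure is 741, under the 927 limit), but is set aside by (k): (k) operates against (j): a current Category C Waiver is held. (l) is triggered (a current Standing Registration is held), but is overridden by (m): (m) operates against (l): the record's age is 11 years, meeting the 11 years threshold. (c) remains available.
Exception (d) requires that the number of pages in the record is below 35; but the number of pages in the record is 36, not below 35, so (d) is unavailable.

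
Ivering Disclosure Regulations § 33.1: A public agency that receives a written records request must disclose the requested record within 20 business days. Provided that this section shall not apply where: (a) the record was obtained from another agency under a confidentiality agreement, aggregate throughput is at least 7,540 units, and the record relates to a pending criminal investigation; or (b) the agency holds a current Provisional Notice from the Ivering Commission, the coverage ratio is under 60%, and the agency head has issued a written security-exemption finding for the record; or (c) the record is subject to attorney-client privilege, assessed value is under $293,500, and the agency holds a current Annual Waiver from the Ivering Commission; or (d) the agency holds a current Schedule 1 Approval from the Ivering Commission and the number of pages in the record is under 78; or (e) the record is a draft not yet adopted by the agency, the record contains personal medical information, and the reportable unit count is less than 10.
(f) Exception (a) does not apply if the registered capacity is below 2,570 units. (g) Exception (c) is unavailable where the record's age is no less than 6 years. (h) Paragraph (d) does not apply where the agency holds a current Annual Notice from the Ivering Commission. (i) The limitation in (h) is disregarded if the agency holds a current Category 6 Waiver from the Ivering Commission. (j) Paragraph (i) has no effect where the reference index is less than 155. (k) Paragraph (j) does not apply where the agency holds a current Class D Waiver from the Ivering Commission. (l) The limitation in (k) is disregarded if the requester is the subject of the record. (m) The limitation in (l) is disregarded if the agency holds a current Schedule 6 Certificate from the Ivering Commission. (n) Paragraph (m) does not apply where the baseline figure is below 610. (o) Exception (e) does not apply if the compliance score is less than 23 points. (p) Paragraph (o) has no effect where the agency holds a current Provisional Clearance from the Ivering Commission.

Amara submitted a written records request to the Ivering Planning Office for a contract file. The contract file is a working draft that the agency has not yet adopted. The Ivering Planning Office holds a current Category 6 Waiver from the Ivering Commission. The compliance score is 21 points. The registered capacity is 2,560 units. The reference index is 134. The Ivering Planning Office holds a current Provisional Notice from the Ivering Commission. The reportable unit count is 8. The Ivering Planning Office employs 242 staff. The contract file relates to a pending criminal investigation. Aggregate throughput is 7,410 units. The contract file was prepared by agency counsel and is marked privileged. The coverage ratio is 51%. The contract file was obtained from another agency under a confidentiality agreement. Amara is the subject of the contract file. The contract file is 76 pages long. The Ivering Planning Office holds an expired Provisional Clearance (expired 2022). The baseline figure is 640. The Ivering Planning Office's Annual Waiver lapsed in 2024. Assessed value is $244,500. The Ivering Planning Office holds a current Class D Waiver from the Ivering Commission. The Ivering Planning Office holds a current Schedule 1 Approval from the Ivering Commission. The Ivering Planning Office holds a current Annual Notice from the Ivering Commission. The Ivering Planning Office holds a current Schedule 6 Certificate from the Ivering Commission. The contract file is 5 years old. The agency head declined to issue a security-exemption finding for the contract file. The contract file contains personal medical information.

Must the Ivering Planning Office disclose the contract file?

Exception (a) requires that aggregate throughput is at least 7,540 units; but aggregate throughput is 7,410 units, short of 7,540 units, so (a) is unavailable.
Exception (b) fails — the agency head declined to issue a security-exemption finding.
Exception (c) does not apply: no current Annual Waiver is held.
Exception (d) is satisfied on its face — a current Schedule 1 Approval is held; the number of pages in the record is 76, under the 78 limit. As to paragraphs (h)–(n): (h) would limit (d) — a current Annual Notice is held — but (i) sets (h) aside: (i) operates against (h): a current Category 6 Waiver is held. (j) would limit (i) — the reference index is 134, less than the 155 limit — but (k) sets (j) aside: (k) operates against (j): a current Class D Waiver is held. (l) is engaged (Amara is the subject of the contract file), but yields to (m): (m) operates — a current Schedule 6 Certificate is held. (n), which would lift (m), is not triggered — the baseline figure is 640, not below 610. (d) remains available.
Exception (e) is satisfied on its face — the contract file is an unadopted draft; the contract file contains personal medical information; the reportable unit count is 8, less than the 10 limit. Turning to paragraphs (o)–(p): (o) is triggered — the compliance score is 21 points, less than the 23 points limit. (p) does not operate here (no current Provisional Clearance is held), so (o) stands. So (e) is unavailable.

No — exception (d) applies; the Ivering Planning Office is not required to disclose the contract file.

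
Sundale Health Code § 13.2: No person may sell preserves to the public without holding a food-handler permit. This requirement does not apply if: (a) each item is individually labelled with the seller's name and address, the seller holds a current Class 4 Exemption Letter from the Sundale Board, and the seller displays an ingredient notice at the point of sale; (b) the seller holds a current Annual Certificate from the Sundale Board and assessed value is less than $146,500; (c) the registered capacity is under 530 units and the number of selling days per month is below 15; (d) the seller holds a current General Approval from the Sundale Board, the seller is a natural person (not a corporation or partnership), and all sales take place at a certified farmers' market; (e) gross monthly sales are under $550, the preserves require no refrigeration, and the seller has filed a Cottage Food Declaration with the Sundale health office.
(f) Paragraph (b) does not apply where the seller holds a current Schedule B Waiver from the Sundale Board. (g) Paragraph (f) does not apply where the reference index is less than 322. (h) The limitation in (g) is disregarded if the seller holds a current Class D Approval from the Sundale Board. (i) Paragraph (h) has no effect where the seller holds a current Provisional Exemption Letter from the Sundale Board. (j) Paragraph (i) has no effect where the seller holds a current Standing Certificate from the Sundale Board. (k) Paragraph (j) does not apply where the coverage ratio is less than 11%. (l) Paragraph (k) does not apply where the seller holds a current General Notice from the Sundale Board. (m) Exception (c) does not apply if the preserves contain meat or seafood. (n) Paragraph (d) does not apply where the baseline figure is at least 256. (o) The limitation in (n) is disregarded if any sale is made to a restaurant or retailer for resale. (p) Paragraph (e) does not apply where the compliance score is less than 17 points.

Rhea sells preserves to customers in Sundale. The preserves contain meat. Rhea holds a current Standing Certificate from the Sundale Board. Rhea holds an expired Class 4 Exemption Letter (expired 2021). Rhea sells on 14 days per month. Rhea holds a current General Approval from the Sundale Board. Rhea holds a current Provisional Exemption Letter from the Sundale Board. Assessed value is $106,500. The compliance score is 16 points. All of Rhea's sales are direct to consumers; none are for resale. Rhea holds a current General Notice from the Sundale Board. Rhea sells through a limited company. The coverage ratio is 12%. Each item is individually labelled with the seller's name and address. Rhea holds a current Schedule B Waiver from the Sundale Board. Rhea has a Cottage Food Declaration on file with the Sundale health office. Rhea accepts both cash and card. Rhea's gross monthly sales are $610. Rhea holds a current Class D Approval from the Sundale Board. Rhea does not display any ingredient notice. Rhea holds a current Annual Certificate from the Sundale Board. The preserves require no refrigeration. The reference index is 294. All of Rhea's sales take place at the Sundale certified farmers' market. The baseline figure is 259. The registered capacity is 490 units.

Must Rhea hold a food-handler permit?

Exception (a) fails — there is no Class 4 Exemption Letter in force.
All of (b)'s requirements are met (a current Annual Certificate is held; assessed value is $106,500, less than the $146,500 limit). But applying paragraphs (f)–(l): (f) operates — a current Schedule B Waiver is held. (g) would limit (f) — the reference index is 294, less than the 322 limit — but (h) sets (g) aside: (h) operates against (g): a current Class D Approval is held. (i) would limit (h) — a current Provisional Exemption Letter is held — but (j) sets (i) aside: (j) operates — a current Standing Certificate is held. (k), which would lift (j), is not engaged — the coverage ratio is 12%, not less than 11%. So (b) is unavailable.
Exception (c): the registered capacity is 490 units, under the 530 units limit; the number of selling days per month is 14, below the 15 limit — every condition holds. But: (m) operates against (c): the preserves contain meat. Exception (c) does not apply.
Exception (d) fails — the seller operates through a limited company.
Exception (e) fails — gross monthly sales are $610, not under $550.
No exception applies. The general rule governs.

Yes — Rhea must hold a food-handler permit.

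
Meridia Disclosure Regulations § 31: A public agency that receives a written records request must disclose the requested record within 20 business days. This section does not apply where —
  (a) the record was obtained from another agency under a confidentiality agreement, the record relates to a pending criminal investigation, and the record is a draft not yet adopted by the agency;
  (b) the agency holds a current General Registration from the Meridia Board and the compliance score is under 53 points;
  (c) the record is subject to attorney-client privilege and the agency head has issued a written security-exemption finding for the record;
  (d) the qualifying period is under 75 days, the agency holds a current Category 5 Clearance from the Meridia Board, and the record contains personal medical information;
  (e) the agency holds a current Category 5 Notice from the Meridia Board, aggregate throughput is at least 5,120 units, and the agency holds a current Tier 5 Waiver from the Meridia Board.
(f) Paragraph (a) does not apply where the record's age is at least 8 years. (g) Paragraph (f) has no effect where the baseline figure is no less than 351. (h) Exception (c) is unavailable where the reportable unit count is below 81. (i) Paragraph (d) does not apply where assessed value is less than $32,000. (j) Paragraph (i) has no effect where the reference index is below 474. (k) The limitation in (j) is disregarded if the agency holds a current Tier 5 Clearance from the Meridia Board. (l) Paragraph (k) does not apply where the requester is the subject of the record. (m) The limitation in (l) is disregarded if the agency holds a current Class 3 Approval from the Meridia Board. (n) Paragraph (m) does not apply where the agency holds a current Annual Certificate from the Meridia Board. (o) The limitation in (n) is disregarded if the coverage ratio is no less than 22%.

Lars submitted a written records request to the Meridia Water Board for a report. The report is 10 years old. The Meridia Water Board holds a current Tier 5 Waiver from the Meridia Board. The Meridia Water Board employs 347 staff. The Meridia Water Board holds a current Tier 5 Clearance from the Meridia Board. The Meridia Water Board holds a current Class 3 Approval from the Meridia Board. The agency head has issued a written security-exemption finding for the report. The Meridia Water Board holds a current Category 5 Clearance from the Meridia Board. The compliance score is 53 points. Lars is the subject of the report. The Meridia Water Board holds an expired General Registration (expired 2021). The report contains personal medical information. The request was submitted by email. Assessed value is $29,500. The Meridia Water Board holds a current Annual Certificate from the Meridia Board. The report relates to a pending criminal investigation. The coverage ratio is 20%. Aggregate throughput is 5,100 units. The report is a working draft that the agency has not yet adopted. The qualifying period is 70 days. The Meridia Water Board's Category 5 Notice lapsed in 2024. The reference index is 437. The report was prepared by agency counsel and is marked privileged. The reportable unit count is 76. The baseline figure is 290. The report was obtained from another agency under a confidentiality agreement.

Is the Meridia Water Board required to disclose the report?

Exception (a)'s conditions are all satisfied: the report was obtained under a confidentiality agreement; the report relates to a pending investigation; the report is an unadopted draft. But applying paragraphs (f)–(g): (f) is engaged — the record's age is 10 years, meeting the 8 years threshold. (g), which would lift (f), is not triggered — the baseline figure is 290, short of 351. So (a) is unavailable.
Exception (b) requires that the agency holds a current General Registration from the Meridia Board; but the General Registration is not current, so (b) is unavailable.
Exception (c)'s conditions are all satisfied: the report is privileged; a written security-exemption finding has been issued. But applying paragraph (h): (h) operates against (c): the reportable unit count is 76, below the 81 limit. So (c) is unavailable.
All of (d)'s requirements are met (the qualifying period is 70 days, under the 75 days limit; a current Category 5 Clearance is held; the report contains personal medical information). Applying paragraphs (i)–(o): (i) would limit (d) — assessed value is $29,500, less than the $32,000 limit — but (j) sets (i) aside: (j) operates against (i): the reference index is 437, below the 474 limit. (k) is engaged (a current Tier 5 Clearance is held), but is set aside by (l): (l) operates against (k): Lars is the subject of the report. (m) would limit (l) — a current Class 3 Approval is held — but (n) sets (m) aside: (n) operates against (m): a current Annual Certificate is held. (o) does not operate here (the coverage ratio is 20%, short of 22%), so (n) stands. So (d) applies.
Exception (e) fails — no current Category 5 Notice is held.

No — exception (d) applies; the Meridia Water Board is not required to disclose the report.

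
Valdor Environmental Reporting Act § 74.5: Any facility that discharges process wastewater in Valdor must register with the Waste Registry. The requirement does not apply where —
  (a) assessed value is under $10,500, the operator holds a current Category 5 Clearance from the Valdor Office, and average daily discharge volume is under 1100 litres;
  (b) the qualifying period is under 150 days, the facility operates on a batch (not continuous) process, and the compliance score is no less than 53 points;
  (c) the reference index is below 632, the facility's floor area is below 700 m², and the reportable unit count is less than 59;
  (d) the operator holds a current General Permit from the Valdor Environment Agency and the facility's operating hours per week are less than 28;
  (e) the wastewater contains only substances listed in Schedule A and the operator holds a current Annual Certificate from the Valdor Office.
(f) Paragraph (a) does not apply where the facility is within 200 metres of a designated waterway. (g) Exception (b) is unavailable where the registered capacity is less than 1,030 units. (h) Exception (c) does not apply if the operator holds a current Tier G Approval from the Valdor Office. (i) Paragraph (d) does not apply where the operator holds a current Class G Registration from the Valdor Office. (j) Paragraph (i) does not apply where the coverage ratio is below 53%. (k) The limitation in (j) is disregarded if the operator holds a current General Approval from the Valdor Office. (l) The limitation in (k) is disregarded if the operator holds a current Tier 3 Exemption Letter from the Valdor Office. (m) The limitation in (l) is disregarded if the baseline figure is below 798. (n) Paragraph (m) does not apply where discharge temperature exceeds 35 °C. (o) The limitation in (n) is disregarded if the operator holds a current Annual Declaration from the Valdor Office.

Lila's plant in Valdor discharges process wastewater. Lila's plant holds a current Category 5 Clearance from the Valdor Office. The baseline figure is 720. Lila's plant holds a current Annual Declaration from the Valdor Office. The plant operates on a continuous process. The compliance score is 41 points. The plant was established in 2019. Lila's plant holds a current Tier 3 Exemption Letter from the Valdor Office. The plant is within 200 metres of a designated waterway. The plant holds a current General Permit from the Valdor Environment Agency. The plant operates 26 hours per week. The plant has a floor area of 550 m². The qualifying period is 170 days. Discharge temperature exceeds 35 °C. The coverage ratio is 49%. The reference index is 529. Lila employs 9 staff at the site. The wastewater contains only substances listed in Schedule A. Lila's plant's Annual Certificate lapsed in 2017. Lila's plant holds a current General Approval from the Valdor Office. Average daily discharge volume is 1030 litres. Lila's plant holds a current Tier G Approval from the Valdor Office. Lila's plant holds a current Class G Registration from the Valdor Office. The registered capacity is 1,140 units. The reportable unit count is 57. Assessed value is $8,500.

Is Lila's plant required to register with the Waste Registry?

Yes — Lila's plant must register with the Waste Registry.

Exception (a)'s conditions are all satisfied: assessed value is $8,500, under the $10,500 limit; a current Category 5 Clearance is held; average daily discharge volume is 1030 litres, under the 1100 litres limit. However, paragraph (f) must be considered: (f) is engaged — the plant is within 200 m of a designated waterway. So (a) is unavailable.
Exception (b) does not apply: the qualifying period is 170 days, not under 150 days.
Exception (c): the reference index is 529, below the 632 limit; the facility's floor area is 550 m², below the 700 m² limit; the reportable unit count is 57, less than the 59 limit — every condition holds. Turning to paragraph (h): (h) operates against (c): a current Tier G Approval is held. So (c) is unavailable.
Exception (d)'s conditions are all satisfied: a current General Permit is held; the facility's operating hours per week are 26, less than the 28 limit. Turning to paragraphs (i)–(o): (i) operates — a current Class G Registration is held. (j) would limit (i) — the coverage ratio is 49%, below the 53% limit — but (k) sets (j) aside: (k) operates against (j): a current General Approval is held. (l) would limit (k) — a current Tier 3 Exemption Letter is held — but (m) sets (l) aside: (m) operates against (l): the baseline figure is 720, below the 798 limit. (n) would limit (m) — discharge temperature exceeds 35 °C — but (o) sets (n) aside: (o) is triggered — a current Annual Declaration is held. Exception (d) does not apply.
Exception (e) does not apply: no current Annual Certificate is held.
No exception applies. The general rule governs.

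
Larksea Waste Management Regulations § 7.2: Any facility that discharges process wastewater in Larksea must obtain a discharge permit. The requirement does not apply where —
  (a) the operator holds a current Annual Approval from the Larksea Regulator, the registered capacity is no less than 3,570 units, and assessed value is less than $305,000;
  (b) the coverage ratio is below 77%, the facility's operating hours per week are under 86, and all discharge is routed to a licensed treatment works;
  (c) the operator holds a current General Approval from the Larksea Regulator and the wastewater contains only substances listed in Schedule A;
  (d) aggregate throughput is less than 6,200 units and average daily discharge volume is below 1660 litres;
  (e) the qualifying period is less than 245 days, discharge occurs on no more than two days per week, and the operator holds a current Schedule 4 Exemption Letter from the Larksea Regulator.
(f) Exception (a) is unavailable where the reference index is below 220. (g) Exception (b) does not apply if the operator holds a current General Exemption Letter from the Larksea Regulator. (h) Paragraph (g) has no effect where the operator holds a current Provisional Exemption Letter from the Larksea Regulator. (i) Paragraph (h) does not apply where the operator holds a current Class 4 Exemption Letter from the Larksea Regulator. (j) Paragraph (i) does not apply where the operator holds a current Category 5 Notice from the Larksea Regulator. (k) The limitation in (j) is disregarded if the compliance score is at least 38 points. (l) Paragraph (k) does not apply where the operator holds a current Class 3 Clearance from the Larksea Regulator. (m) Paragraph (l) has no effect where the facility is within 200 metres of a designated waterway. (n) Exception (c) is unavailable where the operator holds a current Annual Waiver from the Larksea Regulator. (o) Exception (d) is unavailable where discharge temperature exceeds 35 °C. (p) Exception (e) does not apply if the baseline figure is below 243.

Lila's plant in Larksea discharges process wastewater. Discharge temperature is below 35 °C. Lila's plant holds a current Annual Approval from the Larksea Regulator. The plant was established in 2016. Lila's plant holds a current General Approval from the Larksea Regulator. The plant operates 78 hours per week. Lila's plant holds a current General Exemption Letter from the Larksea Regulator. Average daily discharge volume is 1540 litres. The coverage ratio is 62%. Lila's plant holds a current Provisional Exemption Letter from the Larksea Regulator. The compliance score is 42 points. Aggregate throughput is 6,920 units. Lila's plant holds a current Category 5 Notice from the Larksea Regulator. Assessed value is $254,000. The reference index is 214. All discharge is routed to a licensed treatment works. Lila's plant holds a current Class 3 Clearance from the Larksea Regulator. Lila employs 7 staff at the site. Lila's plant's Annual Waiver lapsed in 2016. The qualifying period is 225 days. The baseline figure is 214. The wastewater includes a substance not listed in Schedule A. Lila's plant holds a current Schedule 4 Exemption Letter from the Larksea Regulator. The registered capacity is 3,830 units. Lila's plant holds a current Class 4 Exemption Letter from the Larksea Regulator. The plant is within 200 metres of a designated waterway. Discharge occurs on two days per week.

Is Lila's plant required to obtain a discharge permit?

Yes — Lila's plant must obtain a discharge permit.

All of (a)'s requirements are met (a current Annual Approval is held; the registered capacity is 3,830 units, meeting the 3,570 units threshold; assessed value is $254,000, less than the $305,000 limit). However, paragraph (f) must be considered: (f) is engaged — the reference index is 214, below the 220 limit. So (a) is unavailable.
Exception (b) is satisfied on its face — the coverage ratio is 62%, below the 77% limit; the facility's operating hours per week are 78, under the 86 limit; discharge is routed to a licensed treatment works. However, paragraphs (g)–(m) must be considered: (g) is triggered — a current General Exemption Letter is held. (h) applies (a current Provisional Exemption Letter is held), but is overridden by (i): (i) is engaged — a current Class 4 Exemption Letter is held. (j) operates (a current Category 5 Notice is held), but is set aside by (k): (k) operates against (j): the compliance score is 42 points, meeting the 38 points threshold. (l) is triggered (a current Class 3 Clearance is held), but is displaced by (m): (m) is triggered — the plant is within 200 m of a designated waterway. (b) is therefore removed.
Exception (c) does not apply: the wastewater includes a non-Schedule-A substance.
Exception (d) does not apply: aggregate throughput is 6,920 units, not less than 6,200 units.
Exception (e): the qualifying period is 225 days, less than the 245 days limit; discharge occurs on no more than two days per week; a current Schedule 4 Exemption Letter is held — every condition holds. But: (p) is triggered — the baseline figure is 214, below the 243 limit. So (e) is unavailable.
Every exception is unavailable, so the rule governs.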